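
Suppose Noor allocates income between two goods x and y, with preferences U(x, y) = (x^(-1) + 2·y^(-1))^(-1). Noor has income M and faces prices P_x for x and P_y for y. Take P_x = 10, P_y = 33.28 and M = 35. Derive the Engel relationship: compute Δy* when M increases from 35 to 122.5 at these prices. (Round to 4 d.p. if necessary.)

Δy* = 1.8948

MRS = MU_x/MU_y = (1/2)·(y/x)^(2). Set equal to P_x/P_y.
Solve for the ratio: y/x = [2·P_x/P_y]^(0.5).
With the ratio pinned down, the budget gives x* = M/(P_x + P_y·(y/x)) and y* = (y/x)·x*.
Numerically y/x = 0.775217, so x* = 35/(10 + 33.28·0.775217) = 0.9777 and y* = 0.775217·0.9777 = 0.7579.
At M' = 122.5: y* = 2.6527. Change: 2.6527 − 0.7579 = 1.8948.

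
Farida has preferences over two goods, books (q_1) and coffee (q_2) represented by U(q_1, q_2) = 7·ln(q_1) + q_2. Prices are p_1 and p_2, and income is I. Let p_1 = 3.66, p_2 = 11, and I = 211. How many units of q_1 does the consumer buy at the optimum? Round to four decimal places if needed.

q_1* = 21.0383

MU_q_1 = 7/q_1, MU_q_2 = 1. Tangency: 7/q_1 = p_1/p_2.
So q_1*(p_1,p_2) = 7·p_2/p_1, independent of income; and q_2* = (I − 7·p_2)/p_2.
At the given prices: q_1* = 7·11/3.66 = 21.0383.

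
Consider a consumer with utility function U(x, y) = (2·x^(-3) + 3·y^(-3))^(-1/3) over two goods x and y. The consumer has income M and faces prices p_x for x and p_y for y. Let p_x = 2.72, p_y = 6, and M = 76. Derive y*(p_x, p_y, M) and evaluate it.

y* = 8.4488

Substitute y = (y/x)·x into the budget: x* = M/(p_x + p_y·(y/x)).
Numerically y/x = 0.908087, so x* = 76/(2.72 + 6·0.908087) = 9.304 and y* = 0.908087·9.304 = 8.4488.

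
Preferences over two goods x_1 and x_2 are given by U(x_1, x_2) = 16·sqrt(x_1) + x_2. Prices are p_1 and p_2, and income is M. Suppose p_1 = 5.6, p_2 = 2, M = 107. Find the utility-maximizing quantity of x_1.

Set MRS = p_1/p_2: 8·x_1^(−1/2) = p_1/p_2.
Solve: √x_1 = 8·p_2/p_1, so x_1*(p_1,p_2) = (8·p_2/p_1)², and x_2* = (M − p_1·x_1*)/p_2.
Plugging in: x_1* = (8·2/5.6)² = 8.1633.

x_1* = 8.1633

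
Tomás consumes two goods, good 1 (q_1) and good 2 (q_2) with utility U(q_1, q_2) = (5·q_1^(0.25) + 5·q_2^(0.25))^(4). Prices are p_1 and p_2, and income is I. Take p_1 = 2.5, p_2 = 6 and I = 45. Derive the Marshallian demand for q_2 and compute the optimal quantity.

Substitute q_2 = (q_2/q_1)·q_1 into the budget: q_1* = I/(p_1 + p_2·(q_2/q_1)).
Numerically q_2/q_1 = 0.311209, so q_1* = 45/(2.5 + 6·0.311209) = 10.304 and q_2* = 0.311209·10.304 = 3.2067.

q_2* = 3.2067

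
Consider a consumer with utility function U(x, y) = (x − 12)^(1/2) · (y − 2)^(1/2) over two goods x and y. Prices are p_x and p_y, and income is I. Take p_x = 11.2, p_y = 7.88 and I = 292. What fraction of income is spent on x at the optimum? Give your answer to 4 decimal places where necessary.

share on x = 0.7032

Substituting into the budget: x* = 12 + 0.5·(I − 12·p_x − 2·p_y)/p_x, and y* = 2 + 0.5·(…)/p_y.
Discretionary income = 292 − 12·11.2 − 2·7.88 = 141.84; x* = 12 + 0.5·141.84/11.2 = 18.3321; y* = 2 + 0.5·141.84/7.88 = 11.
Expenditure on x: 11.2·18.3321 = 205.32; share = 0.7032.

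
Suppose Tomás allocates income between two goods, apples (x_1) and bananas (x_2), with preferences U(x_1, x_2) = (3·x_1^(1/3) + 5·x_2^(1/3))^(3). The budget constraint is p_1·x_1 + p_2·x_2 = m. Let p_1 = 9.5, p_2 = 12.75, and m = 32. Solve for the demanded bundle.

x_1* = 1.1789, x_2* = 1.6314

MU_x_1 ∝ 3·x_1^(-2/3), MU_x_2 ∝ 5·x_2^(-2/3), so MRS = (3/5)·(x_2/x_1)^(2/3) = p_1/p_2.
Hence x_2/x_1 = ((5/3)·p_1/p_2)^(1/(2/3)), i.e. raised to the 1.5 power.
Substitute x_2 = (x_2/x_1)·x_1 into the budget: x_1* = m/(p_1 + p_2·(x_2/x_1)).
Numerically x_2/x_1 = 1.383864, so x_1* = 32/(9.5 + 12.75·1.383864) = 1.1789 and x_2* = 1.383864·1.1789 = 1.6314.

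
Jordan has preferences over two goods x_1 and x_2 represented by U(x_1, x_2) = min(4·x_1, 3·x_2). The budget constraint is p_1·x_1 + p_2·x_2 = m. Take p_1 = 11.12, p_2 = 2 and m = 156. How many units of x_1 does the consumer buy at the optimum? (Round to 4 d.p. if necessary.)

With perfect complements, no substitution: consume in ratio x_1:x_2 = 3:4.
Budget: p_1·x_1 + p_2·(4/3)·x_1 = m, so (3·p_1 + 4·p_2)·x_1 = 3·m.
Demand: x_1*(p_1,p_2,m) = 3·m/(3·p_1 + 4·p_2), x_2* = 4·m/(3·p_1 + 4·p_2).
Here 3·11.12 + 4·2 = 41.36, giving x_1* = 11.3153.

x_1* = 11.3153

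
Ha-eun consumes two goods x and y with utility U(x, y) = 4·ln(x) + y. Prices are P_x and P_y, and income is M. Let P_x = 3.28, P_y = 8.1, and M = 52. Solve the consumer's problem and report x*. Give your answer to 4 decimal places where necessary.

MU_x = 4/x, MU_y = 1. Tangency: 4/x = P_x/P_y.
So x*(P_x,P_y) = 4·P_y/P_x, independent of income; and y* = (M − 4·P_y)/P_y.
At the given prices: x* = 4·8.1/3.28 = 9.878.

x* = 9.878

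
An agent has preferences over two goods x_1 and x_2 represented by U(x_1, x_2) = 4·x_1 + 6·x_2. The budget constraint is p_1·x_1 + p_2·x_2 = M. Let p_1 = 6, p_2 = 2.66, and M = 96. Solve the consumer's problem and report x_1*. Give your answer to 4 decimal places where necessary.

x_1* = 0

Perfect substitutes: compare marginal utility per dollar. 4/p_1 vs 6/p_2 → 0.6667 vs 2.2556.
x_2 gives more utility per dollar, so spend all income on x_2: x_2* = M/p_2, x_1* = 0.
Numerically: x_1* = 0, x_2* = 36.0902.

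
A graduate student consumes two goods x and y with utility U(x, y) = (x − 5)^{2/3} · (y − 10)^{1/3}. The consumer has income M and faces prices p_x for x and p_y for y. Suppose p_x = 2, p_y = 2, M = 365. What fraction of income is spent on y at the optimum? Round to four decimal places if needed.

share on y = 0.3607

This is Cobb-Douglas in (x−5, y−10): tangency gives 2/3·p_y·(y−10) = 1/3·p_x·(x−5).
After buying the subsistence bundle (5, 10), a share 2/3 of the remaining income goes to x: x* = 5 + 2/3·(M − 5p_x − 10p_y)/p_x.
Discretionary income = 365 − 5·2 − 10·2 = 335; x* = 5 + 2/3·335/2 = 116.6667; y* = 10 + 1/3·335/2 = 65.8333.
Expenditure on y: 2·65.8333 = 131.6667; share = 0.3607.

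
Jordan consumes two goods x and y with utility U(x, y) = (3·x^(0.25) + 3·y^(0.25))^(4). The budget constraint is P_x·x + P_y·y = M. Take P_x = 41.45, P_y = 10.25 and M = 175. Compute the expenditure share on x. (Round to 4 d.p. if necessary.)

share on x = 0.3856

From the CES first-order condition, (y/x)^(0.75) = P_x/P_y.
Solve for the ratio: y/x = [P_x/P_y]^(4/3).
Substitute y = (y/x)·x into the budget: x* = M/(P_x + P_y·(y/x)).
Numerically y/x = 6.442695, so x* = 175/(41.45 + 10.25·6.442695) = 1.6281 and y* = 6.442695·1.6281 = 10.4893.
Expenditure on x: 41.45·1.6281 = 67.4845; share = 0.3856.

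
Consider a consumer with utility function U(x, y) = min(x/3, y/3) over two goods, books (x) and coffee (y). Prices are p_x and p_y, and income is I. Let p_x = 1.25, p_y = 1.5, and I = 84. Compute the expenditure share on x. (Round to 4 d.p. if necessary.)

share on x = 0.4545

Here 3·1.25 + 3·1.5 = 8.25, giving x* = 30.5455 and y* = 30.5455.
Expenditure on x: 1.25·30.5455 = 38.1818; share = 0.4545.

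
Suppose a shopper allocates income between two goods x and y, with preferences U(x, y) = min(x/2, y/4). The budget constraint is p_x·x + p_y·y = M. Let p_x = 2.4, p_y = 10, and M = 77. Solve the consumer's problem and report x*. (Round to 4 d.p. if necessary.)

With perfect complements, no substitution: consume in ratio x:y = 2:4.
Budget: p_x·x + p_y·2·x = M, so (2·p_x + 4·p_y)·x = 2·M.
Demand: x*(p_x,p_y,M) = 2·M/(2·p_x + 4·p_y), y* = 4·M/(2·p_x + 4·p_y).
Here 2·2.4 + 4·10 = 44.8, giving x* = 3.4375.

x* = 3.4375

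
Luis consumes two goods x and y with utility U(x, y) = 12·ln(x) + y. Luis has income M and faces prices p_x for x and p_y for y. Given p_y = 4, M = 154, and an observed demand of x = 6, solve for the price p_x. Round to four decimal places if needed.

p_x = 8

Set MRS = p_x/p_y: (12/x)/1 = p_x/p_y.
So x*(p_x,p_y) = 12·p_y/p_x, independent of income; and y* = (M − 12·p_y)/p_y.
Set x* = 6 in the demand function and solve for p_x: p_x = 8.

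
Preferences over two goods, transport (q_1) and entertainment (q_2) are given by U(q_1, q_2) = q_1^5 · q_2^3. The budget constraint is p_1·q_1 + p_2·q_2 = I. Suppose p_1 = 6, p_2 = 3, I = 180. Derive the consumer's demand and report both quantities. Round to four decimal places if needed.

q_1* = 18.75, q_2* = 22.5

MU_q_1/MU_q_2 = (5·q_2)/(3·q_1); tangency sets this equal to p_1/p_2.
Rearranging, p_2·q_2 = (3/5)·p_1·q_1. Substituting into the budget gives p_1·q_1·(1 + (3/5)) = I.
Demand: q_1*(p_1,p_2,I) = 0.625·I/p_1 and q_2* = 0.375·I/p_2.
At p_1=6, p_2=3, I=180: q_1* = 0.625·180/6 = 18.75, q_2* = 22.5.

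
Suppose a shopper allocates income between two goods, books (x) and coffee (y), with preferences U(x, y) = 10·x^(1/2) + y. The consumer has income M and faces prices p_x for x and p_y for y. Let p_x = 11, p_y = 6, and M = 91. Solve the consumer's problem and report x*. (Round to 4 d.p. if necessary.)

Plugging in: x* = (5·6/11)² = 7.438.

x* = 7.438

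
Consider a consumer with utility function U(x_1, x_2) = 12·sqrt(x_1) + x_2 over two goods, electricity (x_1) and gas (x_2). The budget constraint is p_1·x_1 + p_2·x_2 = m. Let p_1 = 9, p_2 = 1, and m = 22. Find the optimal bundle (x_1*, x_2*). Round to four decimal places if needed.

x_1* = 0.4444, x_2* = 18

Utility is quasi-linear in x_2; the FOC for x_1 is 6/√x_1 = p_1/p_2.
Solve: √x_1 = 6·p_2/p_1, so x_1*(p_1,p_2) = (6·p_2/p_1)², and x_2* = (m − p_1·x_1*)/p_2.
Plugging in: x_1* = (6·1/9)² = 0.4444, x_2* = 18.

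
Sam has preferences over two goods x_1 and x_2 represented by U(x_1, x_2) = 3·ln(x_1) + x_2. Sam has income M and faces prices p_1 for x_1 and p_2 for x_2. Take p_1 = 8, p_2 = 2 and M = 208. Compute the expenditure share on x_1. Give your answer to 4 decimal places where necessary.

Set MRS = p_1/p_2: (3/x_1)/1 = p_1/p_2.
So x_1*(p_1,p_2) = 3·p_2/p_1, independent of income; and x_2* = (M − 3·p_2)/p_2.
At the given prices: x_1* = 3·2/8 = 0.75, and x_2* = 101.
Expenditure on x_1: 8·0.75 = 6; share = 0.0288.

share on x_1 = 0.0288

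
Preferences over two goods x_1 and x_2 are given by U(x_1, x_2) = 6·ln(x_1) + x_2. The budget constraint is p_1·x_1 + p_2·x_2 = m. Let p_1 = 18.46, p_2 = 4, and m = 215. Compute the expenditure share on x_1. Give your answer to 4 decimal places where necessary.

So x_1*(p_1,p_2) = 6·p_2/p_1, independent of income; and x_2* = (m − 6·p_2)/p_2.
At the given prices: x_1* = 6·4/18.46 = 1.3001, and x_2* = 47.75.
Expenditure on x_1: 18.46·1.3001 = 24; share = 0.1116.

share on x_1 = 0.1116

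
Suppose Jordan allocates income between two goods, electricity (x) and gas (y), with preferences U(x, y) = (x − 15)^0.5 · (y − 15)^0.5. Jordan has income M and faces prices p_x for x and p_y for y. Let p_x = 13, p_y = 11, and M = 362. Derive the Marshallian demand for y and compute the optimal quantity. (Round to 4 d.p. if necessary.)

y* = 15.0909

MRS = (y−15)/(x−15). Tangency with p_x/p_y gives y−15 = (p_x/p_y)·(x−15).
Substituting into the budget: x* = 15 + 0.5·(M − 15·p_x − 15·p_y)/p_x, and y* = 15 + 0.5·(…)/p_y.
Discretionary income = 362 − 15·13 − 15·11 = 2; y* = 15 + 0.5·2/11 = 15.0909.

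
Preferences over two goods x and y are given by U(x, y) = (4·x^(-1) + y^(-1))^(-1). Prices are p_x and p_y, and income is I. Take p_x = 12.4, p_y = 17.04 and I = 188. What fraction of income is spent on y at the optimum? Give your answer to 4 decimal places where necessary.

share on y = 0.3695

MRS = MU_x/MU_y = 4·(y/x)^(2). Set equal to p_x/p_y.
Solve for the ratio: y/x = [(1/4)·p_x/p_y]^(0.5).
With the ratio pinned down, the budget gives x* = I/(p_x + p_y·(y/x)) and y* = (y/x)·x*.
Numerically y/x = 0.426527, so x* = 188/(12.4 + 17.04·0.426527) = 9.5587 and y* = 0.426527·9.5587 = 4.077.
Expenditure on y: 17.04·4.077 = 69.4725; share = 0.3695.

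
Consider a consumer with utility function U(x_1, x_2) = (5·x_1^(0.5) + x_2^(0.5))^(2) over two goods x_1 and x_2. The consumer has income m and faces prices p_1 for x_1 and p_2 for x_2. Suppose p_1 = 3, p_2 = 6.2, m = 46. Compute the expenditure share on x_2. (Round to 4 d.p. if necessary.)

share on x_2 = 0.019

MRS = MU_x_1/MU_x_2 = 5·(x_2/x_1)^(0.5). Set equal to p_1/p_2.
Hence x_2/x_1 = ((1/5)·p_1/p_2)^(1/(0.5)), i.e. raised to the 2 power.
With the ratio pinned down, the budget gives x_1* = m/(p_1 + p_2·(x_2/x_1)) and x_2* = (x_2/x_1)·x_1*.
Numerically x_2/x_1 = 0.009365, so x_1* = 46/(3 + 6.2·0.009365) = 15.0422 and x_2* = 0.009365·15.0422 = 0.1409.
Expenditure on x_2: 6.2·0.1409 = 0.8734; share = 0.019.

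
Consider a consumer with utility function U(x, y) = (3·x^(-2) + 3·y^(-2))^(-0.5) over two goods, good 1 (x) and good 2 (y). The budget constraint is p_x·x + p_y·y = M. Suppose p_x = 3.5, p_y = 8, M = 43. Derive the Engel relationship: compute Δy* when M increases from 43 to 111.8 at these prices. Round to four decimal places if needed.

Substitute y = (y/x)·x into the budget: x* = M/(p_x + p_y·(y/x)).
Numerically y/x = 0.759147, so x* = 43/(3.5 + 8·0.759147) = 4.4917 and y* = 0.759147·4.4917 = 3.4099.
At M' = 111.8: y* = 8.8657. Change: 8.8657 − 3.4099 = 5.4558.

Δy* = 5.4558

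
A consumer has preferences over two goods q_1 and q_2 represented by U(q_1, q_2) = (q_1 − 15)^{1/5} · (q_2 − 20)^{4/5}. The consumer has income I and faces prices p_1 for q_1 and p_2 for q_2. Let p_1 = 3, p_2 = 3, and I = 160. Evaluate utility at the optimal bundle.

This is Cobb-Douglas in (q_1−15, q_2−20): tangency gives 0.2·p_2·(q_2−20) = 0.8·p_1·(q_1−15).
After buying the subsistence bundle (15, 20), a share 0.2 of the remaining income goes to q_1: q_1* = 15 + 0.2·(I − 15p_1 − 20p_2)/p_1.
Discretionary income = 160 − 15·3 − 20·3 = 55; q_1* = 15 + 0.2·55/3 = 18.6667; q_2* = 20 + 0.8·55/3 = 34.6667.
Utility at the optimum: U(18.6667, 34.6667) = 11.1153.

V = 11.1153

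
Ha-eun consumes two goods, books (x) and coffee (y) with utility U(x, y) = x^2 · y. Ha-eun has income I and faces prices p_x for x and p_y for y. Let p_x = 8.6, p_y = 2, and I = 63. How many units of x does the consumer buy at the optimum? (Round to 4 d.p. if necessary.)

Tangency: MRS = 2·y/x = p_x/p_y.
So 2·p_y·y = p_x·x; combined with the budget, a share 2/3 of income goes to x.
Demand: x*(p_x,p_y,I) = 2/3·I/p_x and y* = 1/3·I/p_y.
At p_x=8.6, p_y=2, I=63: x* = 2/3·63/8.6 = 4.8837.

x* = 4.8837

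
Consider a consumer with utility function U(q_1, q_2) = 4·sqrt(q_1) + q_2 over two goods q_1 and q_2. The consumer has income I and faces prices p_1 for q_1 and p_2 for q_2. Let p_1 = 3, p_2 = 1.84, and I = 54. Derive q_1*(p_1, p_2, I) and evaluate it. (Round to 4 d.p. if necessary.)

Set MRS = p_1/p_2: 2·q_1^(−1/2) = p_1/p_2.
Solve: √q_1 = 2·p_2/p_1, so q_1*(p_1,p_2) = (2·p_2/p_1)², and q_2* = (I − p_1·q_1*)/p_2.
Plugging in: q_1* = (2·1.84/3)² = 1.5047.

q_1* = 1.5047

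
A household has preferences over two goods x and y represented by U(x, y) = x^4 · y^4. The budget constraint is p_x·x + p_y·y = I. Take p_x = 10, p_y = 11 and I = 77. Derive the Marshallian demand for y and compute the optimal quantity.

y* = 3.5

Tangency: MRS = y/x = p_x/p_y.
Rearranging, p_y·y = p_x·x. Substituting into the budget gives p_x·x·(1 + 1) = I.
Demand: x*(p_x,p_y,I) = 0.5·I/p_x and y* = 0.5·I/p_y.
At p_x=10, p_y=11, I=77: y* = 0.5·77/11 = 3.5.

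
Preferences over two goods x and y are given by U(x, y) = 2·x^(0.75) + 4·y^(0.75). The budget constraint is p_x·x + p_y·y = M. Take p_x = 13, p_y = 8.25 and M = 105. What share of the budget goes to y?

From the CES first-order condition, (1/2)·(y/x)^(0.25) = p_x/p_y.
Hence y/x = (2·p_x/p_y)^(1/(0.25)), i.e. raised to the 4 power.
With the ratio pinned down, the budget gives x* = M/(p_x + p_y·(y/x)) and y* = (y/x)·x*.
Numerically y/x = 98.645573, so x* = 105/(13 + 8.25·98.645573) = 0.127 and y* = 98.645573·0.127 = 12.5272.
Expenditure on y: 8.25·12.5272 = 103.3491; share = 0.9843.

share on y = 0.9843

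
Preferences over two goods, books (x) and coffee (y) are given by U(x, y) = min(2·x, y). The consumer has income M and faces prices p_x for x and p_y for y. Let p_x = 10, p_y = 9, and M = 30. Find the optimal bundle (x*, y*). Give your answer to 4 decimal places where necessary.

With perfect complements, no substitution: consume in ratio x:y = 1:2.
Budget: p_x·x + p_y·2·x = M, so (p_x + 2·p_y)·x = M.
Demand: x*(p_x,p_y,M) = M/(p_x + 2·p_y), y* = 2·M/(p_x + 2·p_y).
Here 10 + 2·9 = 28, giving x* = 1.0714 and y* = 2.1429.

x* = 1.0714, y* = 2.1429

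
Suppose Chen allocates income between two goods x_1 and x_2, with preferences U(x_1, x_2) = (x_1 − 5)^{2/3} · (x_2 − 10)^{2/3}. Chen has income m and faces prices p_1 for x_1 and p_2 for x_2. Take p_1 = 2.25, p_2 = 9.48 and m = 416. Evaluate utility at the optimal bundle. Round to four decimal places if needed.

Let x_1' = x_1−5, x_2' = x_2−10. MRS = x_2'/x_1' = p_1/p_2.
Substituting into the budget: x_1* = 5 + 0.5·(m − 5·p_1 − 10·p_2)/p_1, and x_2* = 10 + 0.5·(…)/p_2.
Discretionary income = 416 − 5·2.25 − 10·9.48 = 309.95; x_1* = 5 + 0.5·309.95/2.25 = 73.8778; x_2* = 10 + 0.5·309.95/9.48 = 26.3476.
Utility at the optimum: U(73.8778, 26.3476) = 108.2318.

V = 108.2318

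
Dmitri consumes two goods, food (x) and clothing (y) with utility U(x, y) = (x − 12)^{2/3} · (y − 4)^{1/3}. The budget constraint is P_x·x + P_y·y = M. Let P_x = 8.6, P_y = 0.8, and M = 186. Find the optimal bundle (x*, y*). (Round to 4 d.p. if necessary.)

Substituting into the budget: x* = 12 + 2/3·(M − 12·P_x − 4·P_y)/P_x, and y* = 4 + 1/3·(…)/P_y.
Discretionary income = 186 − 12·8.6 − 4·0.8 = 79.6; x* = 12 + 2/3·79.6/8.6 = 18.1705; y* = 4 + 1/3·79.6/0.8 = 37.1667.

x* = 18.1705, y* = 37.1667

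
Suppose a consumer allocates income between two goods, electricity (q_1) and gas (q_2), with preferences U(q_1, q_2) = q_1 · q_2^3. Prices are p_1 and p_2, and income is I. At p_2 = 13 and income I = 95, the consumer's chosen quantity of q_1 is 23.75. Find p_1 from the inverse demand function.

p_1 = 1

MU_q_1/MU_q_2 = (q_2)/(3·q_1); tangency sets this equal to p_1/p_2.
Rearranging, p_2·q_2 = 3·p_1·q_1. Substituting into the budget gives p_1·q_1·(1 + 3) = I.
Demand: q_1*(p_1,p_2,I) = 0.25·I/p_1 and q_2* = 0.75·I/p_2.
Set q_1* = 23.75 in the demand function and solve for p_1: p_1 = 1.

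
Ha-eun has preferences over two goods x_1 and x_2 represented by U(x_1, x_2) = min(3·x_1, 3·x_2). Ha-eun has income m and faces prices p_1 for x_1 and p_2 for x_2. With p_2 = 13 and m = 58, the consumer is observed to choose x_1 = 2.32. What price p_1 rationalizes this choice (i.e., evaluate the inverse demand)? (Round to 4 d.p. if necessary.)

p_1 = 12

Leontief preferences: the optimum is at the kink where x_1/3 = x_2/3, i.e. x_2 = x_1.
Budget: p_1·x_1 + p_2·x_1 = m, so (3·p_1 + 3·p_2)·x_1 = 3·m.
Demand: x_1*(p_1,p_2,m) = 3·m/(3·p_1 + 3·p_2), x_2* = 3·m/(3·p_1 + 3·p_2).
Set x_1* = 2.32 in the demand function and solve for p_1: p_1 = 12.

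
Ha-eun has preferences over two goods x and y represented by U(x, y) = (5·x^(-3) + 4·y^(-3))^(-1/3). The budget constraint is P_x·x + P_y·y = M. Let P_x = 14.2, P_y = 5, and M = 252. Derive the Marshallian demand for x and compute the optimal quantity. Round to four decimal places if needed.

x* = 12.3902

With the ratio pinned down, the budget gives x* = M/(P_x + P_y·(y/x)) and y* = (y/x)·x*.
Numerically y/x = 1.227728, so x* = 252/(14.2 + 5·1.227728) = 12.3902.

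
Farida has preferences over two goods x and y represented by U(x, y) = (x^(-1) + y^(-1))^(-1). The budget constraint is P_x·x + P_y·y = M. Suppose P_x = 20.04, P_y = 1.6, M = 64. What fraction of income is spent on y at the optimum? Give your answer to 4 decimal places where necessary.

share on y = 0.2203

MRS = MU_x/MU_y = (y/x)^(2). Set equal to P_x/P_y.
Hence y/x = (P_x/P_y)^(1/(2)), i.e. raised to the 0.5 power.
Substitute y = (y/x)·x into the budget: x* = M/(P_x + P_y·(y/x)).
Numerically y/x = 3.539068, so x* = 64/(20.04 + 1.6·3.539068) = 2.49 and y* = 3.539068·2.49 = 8.8124.
Expenditure on y: 1.6·8.8124 = 14.0998; share = 0.2203.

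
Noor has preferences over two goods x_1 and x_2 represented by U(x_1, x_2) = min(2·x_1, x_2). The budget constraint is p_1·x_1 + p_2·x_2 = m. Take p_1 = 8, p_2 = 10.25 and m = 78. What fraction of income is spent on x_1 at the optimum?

Leontief preferences: the optimum is at the kink where x_1/1 = x_2/2, i.e. x_2 = 2·x_1.
Budget: p_1·x_1 + p_2·2·x_1 = m, so (p_1 + 2·p_2)·x_1 = m.
Demand: x_1*(p_1,p_2,m) = m/(p_1 + 2·p_2), x_2* = 2·m/(p_1 + 2·p_2).
Here 8 + 2·10.25 = 28.5, giving x_1* = 2.7368 and x_2* = 5.4737.
Expenditure on x_1: 8·2.7368 = 21.8947; share = 0.2807.

share on x_1 = 0.2807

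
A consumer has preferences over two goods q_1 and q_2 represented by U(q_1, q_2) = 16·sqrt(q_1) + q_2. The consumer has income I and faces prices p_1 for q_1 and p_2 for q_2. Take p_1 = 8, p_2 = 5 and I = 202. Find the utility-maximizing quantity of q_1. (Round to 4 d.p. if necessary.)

q_1* = 25

Utility is quasi-linear in q_2; the FOC for q_1 is 8/√q_1 = p_1/p_2.
Solve: √q_1 = 8·p_2/p_1, so q_1*(p_1,p_2) = (8·p_2/p_1)², and q_2* = (I − p_1·q_1*)/p_2.
Plugging in: q_1* = (8·5/8)² = 25.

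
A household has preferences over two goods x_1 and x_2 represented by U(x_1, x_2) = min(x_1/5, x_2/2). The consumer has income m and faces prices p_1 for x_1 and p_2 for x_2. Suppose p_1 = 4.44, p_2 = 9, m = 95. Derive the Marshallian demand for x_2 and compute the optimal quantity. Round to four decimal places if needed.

x_2* = 4.7264

Leontief preferences: the optimum is at the kink where x_1/5 = x_2/2, i.e. x_2 = (2/5)·x_1.
Budget: p_1·x_1 + p_2·(2/5)·x_1 = m, so (5·p_1 + 2·p_2)·x_1 = 5·m.
Demand: x_1*(p_1,p_2,m) = 5·m/(5·p_1 + 2·p_2), x_2* = 2·m/(5·p_1 + 2·p_2).
Here 5·4.44 + 2·9 = 40.2, giving x_2* = 4.7264.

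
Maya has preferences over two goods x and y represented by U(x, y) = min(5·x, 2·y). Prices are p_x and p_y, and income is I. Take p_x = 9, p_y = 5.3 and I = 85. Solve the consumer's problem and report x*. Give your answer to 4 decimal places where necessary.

x* = 3.8202

Leontief preferences: the optimum is at the kink where x/2 = y/5, i.e. y = (5/2)·x.
Budget: p_x·x + p_y·(5/2)·x = I, so (2·p_x + 5·p_y)·x = 2·I.
Demand: x*(p_x,p_y,I) = 2·I/(2·p_x + 5·p_y), y* = 5·I/(2·p_x + 5·p_y).
Here 2·9 + 5·5.3 = 44.5, giving x* = 3.8202.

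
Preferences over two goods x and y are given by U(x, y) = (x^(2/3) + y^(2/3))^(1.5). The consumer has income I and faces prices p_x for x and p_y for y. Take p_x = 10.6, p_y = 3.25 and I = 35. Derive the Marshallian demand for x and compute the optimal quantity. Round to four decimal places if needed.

MRS = MU_x/MU_y = (y/x)^(1/3). Set equal to p_x/p_y.
Solve for the ratio: y/x = [p_x/p_y]^(3).
Substitute y = (y/x)·x into the budget: x* = I/(p_x + p_y·(y/x)).
Numerically y/x = 34.69505, so x* = 35/(10.6 + 3.25·34.69505) = 0.2837.

x* = 0.2837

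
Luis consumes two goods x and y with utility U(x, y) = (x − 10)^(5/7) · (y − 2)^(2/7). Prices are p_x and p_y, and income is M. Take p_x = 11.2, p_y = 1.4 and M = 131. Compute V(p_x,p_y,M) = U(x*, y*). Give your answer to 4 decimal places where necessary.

V = 1.4404

Let x' = x−10, y' = y−2. MRS = (5/2)·y'/x' = p_x/p_y.
Substituting into the budget: x* = 10 + 5/7·(M − 10·p_x − 2·p_y)/p_x, and y* = 2 + 2/7·(…)/p_y.
Discretionary income = 131 − 10·11.2 − 2·1.4 = 16.2; x* = 10 + 5/7·16.2/11.2 = 11.0332; y* = 2 + 2/7·16.2/1.4 = 5.3061.
Utility at the optimum: U(11.0332, 5.3061) = 1.4404.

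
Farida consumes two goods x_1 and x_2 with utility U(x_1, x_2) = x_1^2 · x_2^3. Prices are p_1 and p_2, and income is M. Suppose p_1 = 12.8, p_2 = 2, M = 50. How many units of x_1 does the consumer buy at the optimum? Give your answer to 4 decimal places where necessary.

x_1* = 1.5625

Demand: x_1*(p_1,p_2,M) = 0.4·M/p_1 and x_2* = 0.6·M/p_2.
At p_1=12.8, p_2=2, M=50: x_1* = 0.4·50/12.8 = 1.5625.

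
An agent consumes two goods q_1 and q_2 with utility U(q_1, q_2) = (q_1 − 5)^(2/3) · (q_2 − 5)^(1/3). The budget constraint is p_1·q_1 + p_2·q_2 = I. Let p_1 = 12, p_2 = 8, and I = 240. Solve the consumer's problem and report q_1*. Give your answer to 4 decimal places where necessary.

q_1* = 12.7778

After buying the subsistence bundle (5, 5), a share 2/3 of the remaining income goes to q_1: q_1* = 5 + 2/3·(I − 5p_1 − 5p_2)/p_1.
Discretionary income = 240 − 5·12 − 5·8 = 140; q_1* = 5 + 2/3·140/12 = 12.7778.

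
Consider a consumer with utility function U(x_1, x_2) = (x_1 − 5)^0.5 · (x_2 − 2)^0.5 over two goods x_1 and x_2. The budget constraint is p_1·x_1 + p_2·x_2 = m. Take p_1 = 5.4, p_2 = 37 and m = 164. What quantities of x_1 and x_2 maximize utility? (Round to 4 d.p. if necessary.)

Let x_1' = x_1−5, x_2' = x_2−2. MRS = x_2'/x_1' = p_1/p_2.
After buying the subsistence bundle (5, 2), a share 0.5 of the remaining income goes to x_1: x_1* = 5 + 0.5·(m − 5p_1 − 2p_2)/p_1.
Discretionary income = 164 − 5·5.4 − 2·37 = 63; x_1* = 5 + 0.5·63/5.4 = 10.8333; x_2* = 2 + 0.5·63/37 = 2.8514.

x_1* = 10.8333, x_2* = 2.8514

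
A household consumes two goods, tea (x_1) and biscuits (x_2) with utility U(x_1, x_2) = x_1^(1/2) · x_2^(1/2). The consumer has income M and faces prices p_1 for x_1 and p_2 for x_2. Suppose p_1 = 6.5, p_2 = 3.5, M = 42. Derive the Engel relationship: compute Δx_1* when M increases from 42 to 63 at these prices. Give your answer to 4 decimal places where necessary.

Δx_1* = 1.6154

Tangency: MRS = x_2/x_1 = p_1/p_2.
Rearranging, p_2·x_2 = p_1·x_1. Substituting into the budget gives p_1·x_1·(1 + 1) = M.
Demand: x_1*(p_1,p_2,M) = 0.5·M/p_1 and x_2* = 0.5·M/p_2.
At p_1=6.5, p_2=3.5, M=42: x_1* = 0.5·42/6.5 = 3.2308.
At M' = 63: x_1* = 4.8462. Change: 4.8462 − 3.2308 = 1.6154.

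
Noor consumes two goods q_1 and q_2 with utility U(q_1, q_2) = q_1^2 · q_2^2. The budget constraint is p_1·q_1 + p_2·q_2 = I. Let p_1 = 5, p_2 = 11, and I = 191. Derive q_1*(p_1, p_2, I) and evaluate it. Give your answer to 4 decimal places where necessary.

The MRS is q_2/q_1. Set MRS = p_1/p_2.
So 2·p_2·q_2 = 2·p_1·q_1; combined with the budget, a share 0.5 of income goes to q_1.
Demand: q_1*(p_1,p_2,I) = 0.5·I/p_1 and q_2* = 0.5·I/p_2.
At p_1=5, p_2=11, I=191: q_1* = 0.5·191/5 = 19.1.

q_1* = 19.1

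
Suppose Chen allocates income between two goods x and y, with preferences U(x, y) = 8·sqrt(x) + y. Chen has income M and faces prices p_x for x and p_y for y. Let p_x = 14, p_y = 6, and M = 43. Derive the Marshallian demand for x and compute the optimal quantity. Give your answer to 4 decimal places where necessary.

x* = 2.9388

Utility is quasi-linear in y; the FOC for x is 4/√x = p_x/p_y.
Solve: √x = 4·p_y/p_x, so x*(p_x,p_y) = (4·p_y/p_x)², and y* = (M − p_x·x*)/p_y.
Plugging in: x* = (4·6/14)² = 2.9388.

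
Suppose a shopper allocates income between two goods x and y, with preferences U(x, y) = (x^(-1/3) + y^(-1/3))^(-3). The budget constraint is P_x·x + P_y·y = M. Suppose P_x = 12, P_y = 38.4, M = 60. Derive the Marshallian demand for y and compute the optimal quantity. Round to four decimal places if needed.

MU_x ∝ x^(-4/3), MU_y ∝ y^(-4/3), so MRS = (y/x)^(4/3) = P_x/P_y.
Solve for the ratio: y/x = [P_x/P_y]^(0.75).
Substitute y = (y/x)·x into the budget: x* = M/(P_x + P_y·(y/x)).
Numerically y/x = 0.417963, so x* = 60/(12 + 38.4·0.417963) = 2.1391 and y* = 0.417963·2.1391 = 0.894.

y* = 0.894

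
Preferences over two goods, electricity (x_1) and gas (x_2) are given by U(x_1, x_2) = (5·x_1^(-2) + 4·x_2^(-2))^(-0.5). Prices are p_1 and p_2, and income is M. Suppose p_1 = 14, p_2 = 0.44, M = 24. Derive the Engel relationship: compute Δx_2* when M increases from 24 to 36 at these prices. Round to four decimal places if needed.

From the CES first-order condition, (5/4)·(x_2/x_1)^(3) = p_1/p_2.
Hence x_2/x_1 = ((4/5)·p_1/p_2)^(1/(3)), i.e. raised to the 1/3 power.
Substitute x_2 = (x_2/x_1)·x_1 into the budget: x_1* = M/(p_1 + p_2·(x_2/x_1)).
Numerically x_2/x_1 = 2.941633, so x_1* = 24/(14 + 0.44·2.941633) = 1.5692 and x_2* = 2.941633·1.5692 = 4.616.
At M' = 36: x_2* = 6.9241. Change: 6.9241 − 4.616 = 2.308.

Δx_2* = 2.308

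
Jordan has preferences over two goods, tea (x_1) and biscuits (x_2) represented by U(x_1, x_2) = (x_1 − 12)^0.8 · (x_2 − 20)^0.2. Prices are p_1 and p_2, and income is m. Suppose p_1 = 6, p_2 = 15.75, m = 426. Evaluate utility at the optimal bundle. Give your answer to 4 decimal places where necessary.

V = 3.2491

This is Cobb-Douglas in (x_1−12, x_2−20): tangency gives 0.8·p_2·(x_2−20) = 0.2·p_1·(x_1−12).
After buying the subsistence bundle (12, 20), a share 0.8 of the remaining income goes to x_1: x_1* = 12 + 0.8·(m − 12p_1 − 20p_2)/p_1.
Discretionary income = 426 − 12·6 − 20·15.75 = 39; x_1* = 12 + 0.8·39/6 = 17.2; x_2* = 20 + 0.2·39/15.75 = 20.4952.
Utility at the optimum: U(17.2, 20.4952) = 3.2491.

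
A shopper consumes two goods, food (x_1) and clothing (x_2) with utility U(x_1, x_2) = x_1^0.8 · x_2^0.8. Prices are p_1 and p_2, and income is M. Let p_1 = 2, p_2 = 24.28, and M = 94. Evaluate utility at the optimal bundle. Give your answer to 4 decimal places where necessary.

V = 21.1999

Tangency: MRS = x_2/x_1 = p_1/p_2.
So 0.8·p_2·x_2 = 0.8·p_1·x_1; combined with the budget, a share 0.5 of income goes to x_1.
Demand: x_1*(p_1,p_2,M) = 0.5·M/p_1 and x_2* = 0.5·M/p_2.
At p_1=2, p_2=24.28, M=94: x_1* = 0.5·94/2 = 23.5, x_2* = 1.9357.
Utility at the optimum: U(23.5, 1.9357) = 21.1999.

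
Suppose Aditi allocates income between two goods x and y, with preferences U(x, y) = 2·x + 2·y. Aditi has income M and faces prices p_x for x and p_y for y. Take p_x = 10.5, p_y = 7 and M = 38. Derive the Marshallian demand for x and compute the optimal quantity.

Linear utility — the consumer picks whichever good has higher MU/price: 2/10.5 = 0.1905 vs 2/7 = 0.2857.
y gives more utility per dollar, so spend all income on y: y* = M/p_y, x* = 0.
Numerically: x* = 0, y* = 5.4286.

x* = 0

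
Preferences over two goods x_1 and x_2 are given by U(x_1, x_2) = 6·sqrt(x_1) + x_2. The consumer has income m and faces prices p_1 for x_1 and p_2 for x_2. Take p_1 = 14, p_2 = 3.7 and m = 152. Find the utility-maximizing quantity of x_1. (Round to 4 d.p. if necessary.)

Utility is quasi-linear in x_2; the FOC for x_1 is 3/√x_1 = p_1/p_2.
Solve: √x_1 = 3·p_2/p_1, so x_1*(p_1,p_2) = (3·p_2/p_1)², and x_2* = (m − p_1·x_1*)/p_2.
Plugging in: x_1* = (3·3.7/14)² = 0.6286.

x_1* = 0.6286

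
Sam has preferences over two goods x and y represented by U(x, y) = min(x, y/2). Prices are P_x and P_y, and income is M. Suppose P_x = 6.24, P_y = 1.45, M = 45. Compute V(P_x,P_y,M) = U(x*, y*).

V = 4.9234

With perfect complements, no substitution: consume in ratio x:y = 1:2.
Budget: P_x·x + P_y·2·x = M, so (P_x + 2·P_y)·x = M.
Demand: x*(P_x,P_y,M) = M/(P_x + 2·P_y), y* = 2·M/(P_x + 2·P_y).
Here 6.24 + 2·1.45 = 9.14, giving x* = 4.9234 and y* = 9.8468.
Utility at the optimum: U(4.9234, 9.8468) = 4.9234.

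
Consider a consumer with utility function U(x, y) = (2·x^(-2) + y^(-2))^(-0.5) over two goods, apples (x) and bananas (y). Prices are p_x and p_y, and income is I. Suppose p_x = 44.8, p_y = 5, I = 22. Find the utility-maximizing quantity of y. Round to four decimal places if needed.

MU_x ∝ 2·x^(-3), MU_y ∝ y^(-3), so MRS = 2·(y/x)^(3) = p_x/p_y.
Solve for the ratio: y/x = [(1/2)·p_x/p_y]^(1/3).
With the ratio pinned down, the budget gives x* = I/(p_x + p_y·(y/x)) and y* = (y/x)·x*.
Numerically y/x = 1.648514, so x* = 22/(44.8 + 5·1.648514) = 0.4148 and y* = 1.648514·0.4148 = 0.6837.

y* = 0.6837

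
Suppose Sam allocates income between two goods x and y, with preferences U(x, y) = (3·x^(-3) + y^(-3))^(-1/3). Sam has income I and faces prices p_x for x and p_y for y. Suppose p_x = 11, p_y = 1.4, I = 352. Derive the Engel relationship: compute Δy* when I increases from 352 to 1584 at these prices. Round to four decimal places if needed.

Δy* = 122.6258

MU_x ∝ 3·x^(-4), MU_y ∝ y^(-4), so MRS = 3·(y/x)^(4) = p_x/p_y.
Solve for the ratio: y/x = [(1/3)·p_x/p_y]^(0.25).
With the ratio pinned down, the budget gives x* = I/(p_x + p_y·(y/x)) and y* = (y/x)·x*.
Numerically y/x = 1.272143, so x* = 352/(11 + 1.4·1.272143) = 27.5409 and y* = 1.272143·27.5409 = 35.0359.
At I' = 1584: y* = 157.6617. Change: 157.6617 − 35.0359 = 122.6258.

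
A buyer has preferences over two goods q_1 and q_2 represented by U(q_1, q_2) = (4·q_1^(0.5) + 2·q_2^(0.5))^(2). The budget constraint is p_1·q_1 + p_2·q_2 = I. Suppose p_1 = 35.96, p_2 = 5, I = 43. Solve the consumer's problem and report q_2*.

MU_q_1 ∝ 4·q_1^(-0.5), MU_q_2 ∝ 2·q_2^(-0.5), so MRS = 2·(q_2/q_1)^(0.5) = p_1/p_2.
Solve for the ratio: q_2/q_1 = [(1/2)·p_1/p_2]^(2).
With the ratio pinned down, the budget gives q_1* = I/(p_1 + p_2·(q_2/q_1)) and q_2* = (q_2/q_1)·q_1*.
Numerically q_2/q_1 = 12.931216, so q_1* = 43/(35.96 + 5·12.931216) = 0.4274 and q_2* = 12.931216·0.4274 = 5.5264.

q_2* = 5.5264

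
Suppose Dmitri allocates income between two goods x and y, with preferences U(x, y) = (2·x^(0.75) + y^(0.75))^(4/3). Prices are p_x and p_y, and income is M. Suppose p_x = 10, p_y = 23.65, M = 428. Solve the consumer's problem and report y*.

y* = 0.0851

From the CES first-order condition, 2·(y/x)^(0.25) = p_x/p_y.
Solve for the ratio: y/x = [(1/2)·p_x/p_y]^(4).
With the ratio pinned down, the budget gives x* = M/(p_x + p_y·(y/x)) and y* = (y/x)·x*.
Numerically y/x = 0.001998, so x* = 428/(10 + 23.65·0.001998) = 42.5987 and y* = 0.001998·42.5987 = 0.0851.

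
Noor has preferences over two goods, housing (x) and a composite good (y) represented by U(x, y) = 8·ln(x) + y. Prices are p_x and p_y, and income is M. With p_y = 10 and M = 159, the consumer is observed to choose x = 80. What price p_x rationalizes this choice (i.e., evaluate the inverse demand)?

p_x = 1

MU_x = 8/x, MU_y = 1. Tangency: 8/x = p_x/p_y.
So x*(p_x,p_y) = 8·p_y/p_x, independent of income; and y* = (M − 8·p_y)/p_y.
Set x* = 80 in the demand function and solve for p_x: p_x = 1.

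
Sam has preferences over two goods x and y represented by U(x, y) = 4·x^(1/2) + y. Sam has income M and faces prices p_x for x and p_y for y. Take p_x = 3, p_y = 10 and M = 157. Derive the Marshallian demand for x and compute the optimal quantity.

x* = 44.4444

Utility is quasi-linear in y; the FOC for x is 2/√x = p_x/p_y.
Thus x* = (2·p_y/p_x)² — independent of M — with the rest of income spent on y.
Plugging in: x* = (2·10/3)² = 44.4444.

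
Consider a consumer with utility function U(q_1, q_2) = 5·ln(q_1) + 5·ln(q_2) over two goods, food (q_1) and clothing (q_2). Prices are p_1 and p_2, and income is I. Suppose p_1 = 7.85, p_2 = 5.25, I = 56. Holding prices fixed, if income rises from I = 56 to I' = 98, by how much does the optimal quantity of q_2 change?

Δq_2* = 4

MU_q_1/MU_q_2 = (5·q_2)/(5·q_1); tangency sets this equal to p_1/p_2.
So 5·p_2·q_2 = 5·p_1·q_1; combined with the budget, a share 0.5 of income goes to q_1.
Demand: q_1*(p_1,p_2,I) = 0.5·I/p_1 and q_2* = 0.5·I/p_2.
At p_1=7.85, p_2=5.25, I=56: q_2* = 0.5·56/5.25 = 5.3333.
At I' = 98: q_2* = 9.3333. Change: 9.3333 − 5.3333 = 4.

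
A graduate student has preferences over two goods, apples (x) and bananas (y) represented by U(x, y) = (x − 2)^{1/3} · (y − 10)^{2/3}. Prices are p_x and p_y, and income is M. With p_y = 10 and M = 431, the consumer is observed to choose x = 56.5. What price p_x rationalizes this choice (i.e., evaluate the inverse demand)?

Let x' = x−2, y' = y−10. MRS = (1/2)·y'/x' = p_x/p_y.
Substituting into the budget: x* = 2 + 1/3·(M − 2·p_x − 10·p_y)/p_x, and y* = 10 + 2/3·(…)/p_y.
Set x* = 56.5 in the demand function and solve for p_x: p_x = 2.

p_x = 2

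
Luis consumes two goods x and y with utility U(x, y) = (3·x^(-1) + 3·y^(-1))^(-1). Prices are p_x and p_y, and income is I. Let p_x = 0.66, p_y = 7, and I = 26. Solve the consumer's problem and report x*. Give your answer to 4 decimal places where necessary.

MRS = MU_x/MU_y = (y/x)^(2). Set equal to p_x/p_y.
Hence y/x = (p_x/p_y)^(1/(2)), i.e. raised to the 0.5 power.
Substitute y = (y/x)·x into the budget: x* = I/(p_x + p_y·(y/x)).
Numerically y/x = 0.30706, so x* = 26/(0.66 + 7·0.30706) = 9.2546.

x* = 9.2546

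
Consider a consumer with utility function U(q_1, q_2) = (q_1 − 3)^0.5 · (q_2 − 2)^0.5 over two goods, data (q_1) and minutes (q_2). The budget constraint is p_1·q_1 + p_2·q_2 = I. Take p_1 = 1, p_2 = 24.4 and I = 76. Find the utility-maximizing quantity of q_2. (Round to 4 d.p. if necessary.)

q_2* = 2.4959

MRS = (q_2−2)/(q_1−3). Tangency with p_1/p_2 gives q_2−2 = (p_1/p_2)·(q_1−3).
Substituting into the budget: q_1* = 3 + 0.5·(I − 3·p_1 − 2·p_2)/p_1, and q_2* = 2 + 0.5·(…)/p_2.
Discretionary income = 76 − 3·1 − 2·24.4 = 24.2; q_2* = 2 + 0.5·24.2/24.4 = 2.4959.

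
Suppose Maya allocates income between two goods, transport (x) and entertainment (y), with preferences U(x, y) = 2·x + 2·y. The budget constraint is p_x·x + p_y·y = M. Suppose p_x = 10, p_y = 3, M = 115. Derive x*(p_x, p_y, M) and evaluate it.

y gives more utility per dollar, so spend all income on y: y* = M/p_y, x* = 0.
Numerically: x* = 0, y* = 38.3333.

x* = 0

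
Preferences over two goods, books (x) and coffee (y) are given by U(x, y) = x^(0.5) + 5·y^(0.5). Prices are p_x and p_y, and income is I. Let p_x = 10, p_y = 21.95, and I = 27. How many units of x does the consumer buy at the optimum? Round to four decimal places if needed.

From the CES first-order condition, (1/5)·(y/x)^(0.5) = p_x/p_y.
Solve for the ratio: y/x = [5·p_x/p_y]^(2).
With the ratio pinned down, the budget gives x* = I/(p_x + p_y·(y/x)) and y* = (y/x)·x*.
Numerically y/x = 5.188848, so x* = 27/(10 + 21.95·5.188848) = 0.2179.

x* = 0.2179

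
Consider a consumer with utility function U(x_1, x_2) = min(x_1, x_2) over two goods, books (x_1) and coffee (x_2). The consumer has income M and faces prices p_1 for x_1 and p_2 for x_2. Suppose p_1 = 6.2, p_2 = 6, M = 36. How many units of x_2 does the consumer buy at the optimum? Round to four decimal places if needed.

Leontief preferences: the optimum is at the kink where x_1/1 = x_2/1, i.e. x_2 = x_1.
Budget: p_1·x_1 + p_2·x_1 = M, so (p_1 + p_2)·x_1 = M.
Demand: x_1*(p_1,p_2,M) = M/(p_1 + p_2), x_2* = M/(p_1 + p_2).
Here 6.2 + 6 = 12.2, giving x_2* = 2.9508.

x_2* = 2.9508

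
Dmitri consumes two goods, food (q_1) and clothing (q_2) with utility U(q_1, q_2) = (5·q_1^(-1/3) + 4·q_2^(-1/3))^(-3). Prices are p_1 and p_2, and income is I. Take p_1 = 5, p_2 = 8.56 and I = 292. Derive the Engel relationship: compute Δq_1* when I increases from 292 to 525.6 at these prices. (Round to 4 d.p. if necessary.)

Δq_1* = 23.7447

MRS = MU_q_1/MU_q_2 = (5/4)·(q_2/q_1)^(4/3). Set equal to p_1/p_2.
Solve for the ratio: q_2/q_1 = [(4/5)·p_1/p_2]^(0.75).
With the ratio pinned down, the budget gives q_1* = I/(p_1 + p_2·(q_2/q_1)) and q_2* = (q_2/q_1)·q_1*.
Numerically q_2/q_1 = 0.565184, so q_1* = 292/(5 + 8.56·0.565184) = 29.6809.
At I' = 525.6: q_1* = 53.4256. Change: 53.4256 − 29.6809 = 23.7447.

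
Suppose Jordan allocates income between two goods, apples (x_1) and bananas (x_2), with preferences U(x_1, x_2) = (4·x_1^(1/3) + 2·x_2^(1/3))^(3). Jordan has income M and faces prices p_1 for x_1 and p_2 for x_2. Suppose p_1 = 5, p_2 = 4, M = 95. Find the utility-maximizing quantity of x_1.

Numerically x_2/x_1 = 0.494106, so x_1* = 95/(5 + 4·0.494106) = 13.6173.

x_1* = 13.6173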